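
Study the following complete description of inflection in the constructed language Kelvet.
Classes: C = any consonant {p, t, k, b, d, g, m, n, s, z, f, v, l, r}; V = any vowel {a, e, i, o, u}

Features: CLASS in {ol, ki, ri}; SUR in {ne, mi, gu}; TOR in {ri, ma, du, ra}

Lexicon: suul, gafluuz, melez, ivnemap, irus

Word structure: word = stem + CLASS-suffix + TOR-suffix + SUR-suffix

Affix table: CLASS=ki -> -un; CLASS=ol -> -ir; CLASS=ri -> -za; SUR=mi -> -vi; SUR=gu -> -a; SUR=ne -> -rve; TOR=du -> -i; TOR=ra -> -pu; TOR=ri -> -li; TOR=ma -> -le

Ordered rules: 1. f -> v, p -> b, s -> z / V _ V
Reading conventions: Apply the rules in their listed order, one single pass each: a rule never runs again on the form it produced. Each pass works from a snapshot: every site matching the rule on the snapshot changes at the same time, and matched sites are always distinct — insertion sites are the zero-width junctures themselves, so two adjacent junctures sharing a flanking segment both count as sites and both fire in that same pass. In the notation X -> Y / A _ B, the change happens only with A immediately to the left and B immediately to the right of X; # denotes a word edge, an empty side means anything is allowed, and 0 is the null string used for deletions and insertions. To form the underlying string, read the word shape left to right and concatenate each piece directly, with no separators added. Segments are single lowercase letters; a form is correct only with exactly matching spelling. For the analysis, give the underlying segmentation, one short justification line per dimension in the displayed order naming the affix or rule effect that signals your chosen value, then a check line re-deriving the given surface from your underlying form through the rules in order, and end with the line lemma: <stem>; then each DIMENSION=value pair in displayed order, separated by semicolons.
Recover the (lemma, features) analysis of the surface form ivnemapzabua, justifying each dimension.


underlying: ivnemap-za-pu-a
CLASS=ri - signalled by the affix -za
SUR=gu - signalled by the affix -a
TOR=ra - signalled by the affix -pu
check: ivnemapzapua -> ivnemapzabua
lemma: ivnemap; CLASS=ri; SUR=gu; TOR=ra


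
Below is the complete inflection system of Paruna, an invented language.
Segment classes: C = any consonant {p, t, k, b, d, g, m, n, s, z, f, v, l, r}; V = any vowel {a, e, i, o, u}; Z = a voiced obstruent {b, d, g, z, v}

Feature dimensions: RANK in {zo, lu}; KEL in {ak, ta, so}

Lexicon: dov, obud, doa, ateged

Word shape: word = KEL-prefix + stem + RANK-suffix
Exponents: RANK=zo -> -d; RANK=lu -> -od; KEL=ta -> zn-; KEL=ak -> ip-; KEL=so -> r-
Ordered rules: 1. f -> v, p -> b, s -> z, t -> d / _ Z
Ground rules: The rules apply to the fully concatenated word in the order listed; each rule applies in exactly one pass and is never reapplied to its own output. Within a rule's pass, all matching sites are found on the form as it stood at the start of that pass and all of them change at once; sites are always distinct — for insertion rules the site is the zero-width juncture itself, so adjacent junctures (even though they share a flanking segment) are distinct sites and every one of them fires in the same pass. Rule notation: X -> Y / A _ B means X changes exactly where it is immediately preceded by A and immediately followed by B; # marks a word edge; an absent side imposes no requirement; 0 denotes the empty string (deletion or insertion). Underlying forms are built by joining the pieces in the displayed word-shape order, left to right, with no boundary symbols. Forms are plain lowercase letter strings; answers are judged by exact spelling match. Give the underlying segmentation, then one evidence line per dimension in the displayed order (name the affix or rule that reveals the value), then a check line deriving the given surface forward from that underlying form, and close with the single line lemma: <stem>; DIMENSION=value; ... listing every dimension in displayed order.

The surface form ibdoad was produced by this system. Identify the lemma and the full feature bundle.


underlying: ip-doa-d
RANK=zo - signalled by the affix -d
KEL=ak - signalled by the affix ip-
check: ipdoad -> ibdoad
lemma: doa; RANK=zo; KEL=ak


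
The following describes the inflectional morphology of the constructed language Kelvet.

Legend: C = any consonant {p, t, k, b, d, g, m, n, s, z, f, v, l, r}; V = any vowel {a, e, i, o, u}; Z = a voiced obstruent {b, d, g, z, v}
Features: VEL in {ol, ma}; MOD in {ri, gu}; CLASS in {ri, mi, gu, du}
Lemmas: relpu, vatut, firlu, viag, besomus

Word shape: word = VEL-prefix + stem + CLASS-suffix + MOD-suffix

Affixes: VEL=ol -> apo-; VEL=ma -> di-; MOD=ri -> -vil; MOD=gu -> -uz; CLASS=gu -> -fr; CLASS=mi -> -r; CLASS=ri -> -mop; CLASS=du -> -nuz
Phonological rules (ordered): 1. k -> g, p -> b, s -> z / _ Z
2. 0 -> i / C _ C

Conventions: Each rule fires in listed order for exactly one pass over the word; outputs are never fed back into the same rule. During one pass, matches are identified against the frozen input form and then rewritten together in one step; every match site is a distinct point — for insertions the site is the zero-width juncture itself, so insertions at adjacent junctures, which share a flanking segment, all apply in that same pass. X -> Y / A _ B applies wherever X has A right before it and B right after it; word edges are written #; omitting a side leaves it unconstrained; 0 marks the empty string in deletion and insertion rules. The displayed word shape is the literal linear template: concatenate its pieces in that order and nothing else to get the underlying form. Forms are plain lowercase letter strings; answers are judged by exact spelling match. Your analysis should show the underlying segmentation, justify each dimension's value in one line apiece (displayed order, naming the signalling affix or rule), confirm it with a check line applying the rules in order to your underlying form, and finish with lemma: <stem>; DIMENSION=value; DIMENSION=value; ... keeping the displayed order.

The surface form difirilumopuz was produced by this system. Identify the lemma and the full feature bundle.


underlying: di-firlu-mop-uz
VEL=ma - signalled by the affix di-
MOD=gu - signalled by the affix -uz
CLASS=ri - signalled by the affix -mop
check: difirlumopuz -> difirlumopuz -> difirilumopuz
lemma: firlu; VEL=ma; MOD=gu; CLASS=ri


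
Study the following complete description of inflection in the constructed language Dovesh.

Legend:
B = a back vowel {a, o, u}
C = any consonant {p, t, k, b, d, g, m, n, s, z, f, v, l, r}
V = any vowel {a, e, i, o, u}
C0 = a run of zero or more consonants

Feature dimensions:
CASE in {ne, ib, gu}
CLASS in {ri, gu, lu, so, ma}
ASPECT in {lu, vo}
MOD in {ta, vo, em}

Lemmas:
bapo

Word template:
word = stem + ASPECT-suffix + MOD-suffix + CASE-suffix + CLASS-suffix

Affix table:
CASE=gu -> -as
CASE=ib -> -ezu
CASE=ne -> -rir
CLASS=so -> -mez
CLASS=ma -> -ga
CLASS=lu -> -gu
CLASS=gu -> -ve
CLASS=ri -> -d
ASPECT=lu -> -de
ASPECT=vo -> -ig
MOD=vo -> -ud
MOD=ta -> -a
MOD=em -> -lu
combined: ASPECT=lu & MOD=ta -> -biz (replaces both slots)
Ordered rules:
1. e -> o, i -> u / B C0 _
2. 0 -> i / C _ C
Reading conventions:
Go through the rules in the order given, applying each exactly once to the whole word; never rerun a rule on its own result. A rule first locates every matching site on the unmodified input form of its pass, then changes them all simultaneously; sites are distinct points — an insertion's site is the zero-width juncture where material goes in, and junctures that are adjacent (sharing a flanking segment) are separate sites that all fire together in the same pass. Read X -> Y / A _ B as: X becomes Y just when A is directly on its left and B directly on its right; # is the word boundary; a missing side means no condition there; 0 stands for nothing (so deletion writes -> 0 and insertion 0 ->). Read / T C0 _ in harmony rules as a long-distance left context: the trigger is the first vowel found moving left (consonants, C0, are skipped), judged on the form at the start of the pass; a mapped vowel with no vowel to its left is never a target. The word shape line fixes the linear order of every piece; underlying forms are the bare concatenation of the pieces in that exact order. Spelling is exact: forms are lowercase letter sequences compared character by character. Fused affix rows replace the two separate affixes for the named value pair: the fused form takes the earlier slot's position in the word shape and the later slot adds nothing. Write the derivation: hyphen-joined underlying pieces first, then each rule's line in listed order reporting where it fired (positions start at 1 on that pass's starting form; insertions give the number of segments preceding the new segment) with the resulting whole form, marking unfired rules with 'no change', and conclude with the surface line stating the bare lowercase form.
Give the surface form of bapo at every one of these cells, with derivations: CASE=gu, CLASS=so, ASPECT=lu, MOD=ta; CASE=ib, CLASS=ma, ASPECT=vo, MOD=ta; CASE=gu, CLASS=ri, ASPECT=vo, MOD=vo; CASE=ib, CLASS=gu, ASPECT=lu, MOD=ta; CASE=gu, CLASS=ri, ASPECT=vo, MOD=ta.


cell CASE=gu, CLASS=so, ASPECT=lu, MOD=ta:
underlying: bapo-biz-as-mez
1. e -> o, i -> u / B C0 _: fires at position(s) 6, 11: bapobuzasmoz
2. 0 -> i / C _ C: inserts after position(s) 9: bapobuzasimoz
surface: bapobuzasimoz

cell CASE=ib, CLASS=ma, ASPECT=vo, MOD=ta:
underlying: bapo-ig-a-ezu-ga
1. e -> o, i -> u / B C0 _: fires at position(s) 5, 8: bapougaozuga
2. 0 -> i / C _ C: no change
surface: bapougaozuga

cell CASE=gu, CLASS=ri, ASPECT=vo, MOD=vo:
underlying: bapo-ig-ud-as-d
1. e -> o, i -> u / B C0 _: fires at position(s) 5: bapougudasd
2. 0 -> i / C _ C: inserts after position(s) 10: bapougudasid
surface: bapougudasid

cell CASE=ib, CLASS=gu, ASPECT=lu, MOD=ta:
underlying: bapo-biz-ezu-ve
1. e -> o, i -> u / B C0 _: fires at position(s) 6, 12: bapobuzezuvo
2. 0 -> i / C _ C: no change
surface: bapobuzezuvo

cell CASE=gu, CLASS=ri, ASPECT=vo, MOD=ta:
underlying: bapo-ig-a-as-d
1. e -> o, i -> u / B C0 _: fires at position(s) 5: bapougaasd
2. 0 -> i / C _ C: inserts after position(s) 9: bapougaasid
surface: bapougaasid


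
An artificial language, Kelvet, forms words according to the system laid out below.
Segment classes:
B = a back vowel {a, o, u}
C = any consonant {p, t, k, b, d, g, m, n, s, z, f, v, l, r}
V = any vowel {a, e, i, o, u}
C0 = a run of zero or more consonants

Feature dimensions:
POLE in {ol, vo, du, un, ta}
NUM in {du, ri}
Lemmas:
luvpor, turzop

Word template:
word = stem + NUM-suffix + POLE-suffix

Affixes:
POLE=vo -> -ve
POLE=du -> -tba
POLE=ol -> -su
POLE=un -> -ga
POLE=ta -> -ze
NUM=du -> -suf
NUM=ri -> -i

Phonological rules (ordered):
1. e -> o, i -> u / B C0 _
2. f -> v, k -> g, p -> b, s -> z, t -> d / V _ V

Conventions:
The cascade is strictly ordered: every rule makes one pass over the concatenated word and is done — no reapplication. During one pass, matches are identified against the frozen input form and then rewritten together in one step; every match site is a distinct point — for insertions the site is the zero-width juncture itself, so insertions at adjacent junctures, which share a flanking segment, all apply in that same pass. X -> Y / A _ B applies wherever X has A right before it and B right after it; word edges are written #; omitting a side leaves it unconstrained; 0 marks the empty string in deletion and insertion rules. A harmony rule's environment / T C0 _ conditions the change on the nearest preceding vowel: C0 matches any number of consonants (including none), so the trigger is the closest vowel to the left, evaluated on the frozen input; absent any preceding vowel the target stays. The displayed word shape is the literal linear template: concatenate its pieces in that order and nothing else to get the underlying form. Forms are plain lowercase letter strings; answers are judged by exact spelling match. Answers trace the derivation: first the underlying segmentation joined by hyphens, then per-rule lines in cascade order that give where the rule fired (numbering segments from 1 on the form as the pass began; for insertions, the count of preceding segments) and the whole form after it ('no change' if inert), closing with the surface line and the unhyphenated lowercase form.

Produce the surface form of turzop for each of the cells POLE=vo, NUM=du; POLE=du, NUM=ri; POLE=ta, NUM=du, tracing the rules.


cell POLE=vo, NUM=du:
underlying: turzop-suf-ve
1. e -> o, i -> u / B C0 _: fires at position(s) 11: turzopsufvo
2. f -> v, k -> g, p -> b, s -> z, t -> d / V _ V: no change
surface: turzopsufvo

cell POLE=du, NUM=ri:
underlying: turzop-i-tba
1. e -> o, i -> u / B C0 _: fires at position(s) 7: turzoputba
2. f -> v, k -> g, p -> b, s -> z, t -> d / V _ V: fires at position(s) 6: turzobutba
surface: turzobutba

cell POLE=ta, NUM=du:
underlying: turzop-suf-ze
1. e -> o, i -> u / B C0 _: fires at position(s) 11: turzopsufzo
2. f -> v, k -> g, p -> b, s -> z, t -> d / V _ V: no change
surface: turzopsufzo


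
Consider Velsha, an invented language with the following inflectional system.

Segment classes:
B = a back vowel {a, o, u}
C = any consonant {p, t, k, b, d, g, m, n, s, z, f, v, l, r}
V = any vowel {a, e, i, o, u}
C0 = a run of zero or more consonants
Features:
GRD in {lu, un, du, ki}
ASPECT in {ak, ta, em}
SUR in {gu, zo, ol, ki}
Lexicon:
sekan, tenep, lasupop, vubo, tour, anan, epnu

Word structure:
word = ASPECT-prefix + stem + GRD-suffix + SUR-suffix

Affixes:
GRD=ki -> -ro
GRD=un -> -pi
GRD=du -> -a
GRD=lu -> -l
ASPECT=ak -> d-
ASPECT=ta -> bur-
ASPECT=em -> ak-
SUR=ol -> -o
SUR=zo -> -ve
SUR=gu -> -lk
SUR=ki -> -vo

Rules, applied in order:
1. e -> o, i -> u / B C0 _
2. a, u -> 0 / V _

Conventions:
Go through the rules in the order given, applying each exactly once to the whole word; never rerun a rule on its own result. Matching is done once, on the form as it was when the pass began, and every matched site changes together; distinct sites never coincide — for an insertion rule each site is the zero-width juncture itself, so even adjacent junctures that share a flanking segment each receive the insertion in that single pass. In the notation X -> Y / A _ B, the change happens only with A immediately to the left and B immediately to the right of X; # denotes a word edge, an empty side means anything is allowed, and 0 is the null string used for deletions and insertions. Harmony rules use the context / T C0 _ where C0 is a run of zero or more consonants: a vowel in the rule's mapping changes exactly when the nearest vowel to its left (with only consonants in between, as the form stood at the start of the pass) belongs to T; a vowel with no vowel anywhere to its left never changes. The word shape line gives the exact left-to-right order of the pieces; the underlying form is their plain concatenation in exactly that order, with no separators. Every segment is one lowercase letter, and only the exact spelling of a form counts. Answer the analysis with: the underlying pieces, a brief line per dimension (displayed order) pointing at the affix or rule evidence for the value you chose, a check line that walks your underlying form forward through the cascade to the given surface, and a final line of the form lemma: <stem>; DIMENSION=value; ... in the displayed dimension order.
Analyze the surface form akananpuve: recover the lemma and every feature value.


underlying: ak-anan-pi-ve
GRD=un - signalled by the affix -pi
ASPECT=em - signalled by the affix ak-
SUR=zo - signalled by the affix -ve
check: akananpive -> akananpuve -> akananpuve
lemma: anan; GRD=un; ASPECT=em; SUR=zo


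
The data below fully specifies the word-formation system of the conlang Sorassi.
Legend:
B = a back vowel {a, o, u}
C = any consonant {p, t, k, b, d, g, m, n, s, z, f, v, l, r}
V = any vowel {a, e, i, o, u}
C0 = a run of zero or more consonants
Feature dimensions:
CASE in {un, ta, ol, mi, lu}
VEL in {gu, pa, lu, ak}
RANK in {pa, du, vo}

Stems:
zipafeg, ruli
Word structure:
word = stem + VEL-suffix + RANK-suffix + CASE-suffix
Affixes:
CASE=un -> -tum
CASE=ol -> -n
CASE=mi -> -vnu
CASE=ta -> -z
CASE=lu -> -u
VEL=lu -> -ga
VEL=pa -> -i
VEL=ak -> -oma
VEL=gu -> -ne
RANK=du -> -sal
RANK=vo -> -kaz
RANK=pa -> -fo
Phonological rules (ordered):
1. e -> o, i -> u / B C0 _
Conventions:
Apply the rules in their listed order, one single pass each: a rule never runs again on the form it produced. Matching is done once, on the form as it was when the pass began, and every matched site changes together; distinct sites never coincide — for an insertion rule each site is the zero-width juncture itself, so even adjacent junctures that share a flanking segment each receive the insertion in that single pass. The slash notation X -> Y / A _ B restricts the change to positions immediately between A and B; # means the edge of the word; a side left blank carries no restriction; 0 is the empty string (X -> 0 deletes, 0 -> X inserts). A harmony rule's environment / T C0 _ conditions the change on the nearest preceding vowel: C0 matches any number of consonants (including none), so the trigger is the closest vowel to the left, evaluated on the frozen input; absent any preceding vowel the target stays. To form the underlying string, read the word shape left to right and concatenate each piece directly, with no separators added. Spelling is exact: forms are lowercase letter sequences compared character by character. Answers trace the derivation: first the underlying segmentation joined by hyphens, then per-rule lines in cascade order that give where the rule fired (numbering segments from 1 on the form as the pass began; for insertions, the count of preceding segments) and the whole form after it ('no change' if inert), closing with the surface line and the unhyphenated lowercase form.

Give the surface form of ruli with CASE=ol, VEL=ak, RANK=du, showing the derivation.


underlying: ruli-oma-sal-n
1. e -> o, i -> u / B C0 _: fires at position(s) 4: ruluomasaln
surface: ruluomasaln


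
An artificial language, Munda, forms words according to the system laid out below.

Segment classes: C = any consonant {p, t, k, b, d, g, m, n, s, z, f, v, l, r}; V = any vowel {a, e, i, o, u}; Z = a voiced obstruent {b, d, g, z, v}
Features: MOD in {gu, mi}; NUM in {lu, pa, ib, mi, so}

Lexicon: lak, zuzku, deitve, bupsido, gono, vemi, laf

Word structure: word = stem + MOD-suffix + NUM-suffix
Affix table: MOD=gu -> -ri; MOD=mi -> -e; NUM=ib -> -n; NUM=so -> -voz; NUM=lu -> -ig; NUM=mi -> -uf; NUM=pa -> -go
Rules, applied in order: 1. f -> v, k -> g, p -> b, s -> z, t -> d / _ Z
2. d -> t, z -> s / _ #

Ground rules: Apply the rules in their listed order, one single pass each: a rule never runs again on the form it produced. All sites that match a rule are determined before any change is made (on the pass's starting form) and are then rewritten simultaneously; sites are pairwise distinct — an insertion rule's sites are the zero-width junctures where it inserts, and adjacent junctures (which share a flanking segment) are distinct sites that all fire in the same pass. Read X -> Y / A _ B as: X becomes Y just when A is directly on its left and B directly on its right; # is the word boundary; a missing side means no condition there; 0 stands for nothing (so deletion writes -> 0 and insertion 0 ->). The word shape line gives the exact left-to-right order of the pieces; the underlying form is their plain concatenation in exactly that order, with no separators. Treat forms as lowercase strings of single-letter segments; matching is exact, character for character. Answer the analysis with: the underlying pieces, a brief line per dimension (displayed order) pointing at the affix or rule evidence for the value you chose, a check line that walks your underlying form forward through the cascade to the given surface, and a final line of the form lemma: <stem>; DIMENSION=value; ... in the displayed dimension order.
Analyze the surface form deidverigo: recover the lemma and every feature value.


underlying: deitve-ri-go
MOD=gu - signalled by the affix -ri
NUM=pa - signalled by the affix -go
check: deitverigo -> deidverigo -> deidverigo
lemma: deitve; MOD=gu; NUM=pa


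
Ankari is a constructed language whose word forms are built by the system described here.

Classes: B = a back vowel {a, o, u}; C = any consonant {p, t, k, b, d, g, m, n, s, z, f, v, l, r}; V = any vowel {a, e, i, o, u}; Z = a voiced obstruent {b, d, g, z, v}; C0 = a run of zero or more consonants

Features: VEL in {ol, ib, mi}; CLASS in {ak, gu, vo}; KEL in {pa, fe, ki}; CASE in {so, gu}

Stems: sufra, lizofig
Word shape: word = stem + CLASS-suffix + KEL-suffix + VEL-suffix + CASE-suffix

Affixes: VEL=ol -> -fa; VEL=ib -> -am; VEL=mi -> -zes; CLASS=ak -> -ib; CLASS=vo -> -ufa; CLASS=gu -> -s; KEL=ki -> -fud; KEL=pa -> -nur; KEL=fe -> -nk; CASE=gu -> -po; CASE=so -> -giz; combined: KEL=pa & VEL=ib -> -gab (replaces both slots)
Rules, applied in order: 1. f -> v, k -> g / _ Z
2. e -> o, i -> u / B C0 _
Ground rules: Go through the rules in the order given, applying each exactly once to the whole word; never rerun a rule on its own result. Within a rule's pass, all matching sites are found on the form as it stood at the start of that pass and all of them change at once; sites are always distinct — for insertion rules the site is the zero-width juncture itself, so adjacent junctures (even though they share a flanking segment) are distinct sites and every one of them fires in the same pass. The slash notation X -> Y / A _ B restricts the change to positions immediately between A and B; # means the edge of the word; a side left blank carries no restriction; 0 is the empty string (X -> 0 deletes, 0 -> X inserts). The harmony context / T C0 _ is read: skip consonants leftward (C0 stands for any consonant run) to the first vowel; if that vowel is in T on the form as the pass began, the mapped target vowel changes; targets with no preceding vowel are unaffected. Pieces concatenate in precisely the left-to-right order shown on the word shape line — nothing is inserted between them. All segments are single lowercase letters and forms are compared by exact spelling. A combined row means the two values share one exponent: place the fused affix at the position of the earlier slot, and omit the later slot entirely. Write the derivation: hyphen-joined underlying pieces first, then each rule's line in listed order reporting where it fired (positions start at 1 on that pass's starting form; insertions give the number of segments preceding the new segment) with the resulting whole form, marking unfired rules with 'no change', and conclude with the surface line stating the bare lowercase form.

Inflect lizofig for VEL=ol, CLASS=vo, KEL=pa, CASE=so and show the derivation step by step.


underlying: lizofig-ufa-nur-fa-giz
1. f -> v, k -> g / _ Z: no change
2. e -> o, i -> u / B C0 _: fires at position(s) 6, 17: lizofugufanurfaguz
surface: lizofugufanurfaguz


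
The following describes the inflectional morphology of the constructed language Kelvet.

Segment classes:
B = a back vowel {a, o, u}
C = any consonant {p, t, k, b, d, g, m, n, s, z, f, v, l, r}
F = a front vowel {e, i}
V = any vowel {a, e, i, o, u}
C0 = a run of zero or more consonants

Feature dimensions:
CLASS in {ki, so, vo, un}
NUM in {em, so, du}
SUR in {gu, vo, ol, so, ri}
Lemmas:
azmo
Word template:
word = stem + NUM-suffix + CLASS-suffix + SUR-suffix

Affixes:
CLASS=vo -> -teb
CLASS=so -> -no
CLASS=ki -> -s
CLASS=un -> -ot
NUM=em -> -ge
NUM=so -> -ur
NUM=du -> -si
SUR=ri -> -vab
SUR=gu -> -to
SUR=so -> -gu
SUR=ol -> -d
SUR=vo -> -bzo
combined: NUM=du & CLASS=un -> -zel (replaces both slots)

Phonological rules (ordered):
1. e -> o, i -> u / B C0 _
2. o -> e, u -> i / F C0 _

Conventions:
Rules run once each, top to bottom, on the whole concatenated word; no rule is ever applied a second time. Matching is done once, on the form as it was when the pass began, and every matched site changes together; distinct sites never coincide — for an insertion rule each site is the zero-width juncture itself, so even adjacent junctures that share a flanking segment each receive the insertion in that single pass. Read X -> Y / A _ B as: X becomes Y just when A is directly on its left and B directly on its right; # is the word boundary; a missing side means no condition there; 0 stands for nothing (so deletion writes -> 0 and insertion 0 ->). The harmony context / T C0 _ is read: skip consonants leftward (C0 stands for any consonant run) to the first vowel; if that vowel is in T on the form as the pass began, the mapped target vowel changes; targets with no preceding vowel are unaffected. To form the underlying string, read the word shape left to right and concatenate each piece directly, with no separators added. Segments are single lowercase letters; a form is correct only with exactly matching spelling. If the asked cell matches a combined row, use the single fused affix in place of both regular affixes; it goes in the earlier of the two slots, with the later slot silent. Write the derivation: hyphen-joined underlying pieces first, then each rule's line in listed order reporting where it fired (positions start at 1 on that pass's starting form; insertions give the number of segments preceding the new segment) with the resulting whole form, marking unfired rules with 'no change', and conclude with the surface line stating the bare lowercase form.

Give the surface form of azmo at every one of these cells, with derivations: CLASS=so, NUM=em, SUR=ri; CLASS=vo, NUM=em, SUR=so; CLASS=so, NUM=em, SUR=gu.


cell CLASS=so, NUM=em, SUR=ri:
underlying: azmo-ge-no-vab
1. e -> o, i -> u / B C0 _: fires at position(s) 6: azmogonovab
2. o -> e, u -> i / F C0 _: no change
surface: azmogonovab

cell CLASS=vo, NUM=em, SUR=so:
underlying: azmo-ge-teb-gu
1. e -> o, i -> u / B C0 _: fires at position(s) 6: azmogotebgu
2. o -> e, u -> i / F C0 _: fires at position(s) 11: azmogotebgi
surface: azmogotebgi

cell CLASS=so, NUM=em, SUR=gu:
underlying: azmo-ge-no-to
1. e -> o, i -> u / B C0 _: fires at position(s) 6: azmogonoto
2. o -> e, u -> i / F C0 _: no change
surface: azmogonoto


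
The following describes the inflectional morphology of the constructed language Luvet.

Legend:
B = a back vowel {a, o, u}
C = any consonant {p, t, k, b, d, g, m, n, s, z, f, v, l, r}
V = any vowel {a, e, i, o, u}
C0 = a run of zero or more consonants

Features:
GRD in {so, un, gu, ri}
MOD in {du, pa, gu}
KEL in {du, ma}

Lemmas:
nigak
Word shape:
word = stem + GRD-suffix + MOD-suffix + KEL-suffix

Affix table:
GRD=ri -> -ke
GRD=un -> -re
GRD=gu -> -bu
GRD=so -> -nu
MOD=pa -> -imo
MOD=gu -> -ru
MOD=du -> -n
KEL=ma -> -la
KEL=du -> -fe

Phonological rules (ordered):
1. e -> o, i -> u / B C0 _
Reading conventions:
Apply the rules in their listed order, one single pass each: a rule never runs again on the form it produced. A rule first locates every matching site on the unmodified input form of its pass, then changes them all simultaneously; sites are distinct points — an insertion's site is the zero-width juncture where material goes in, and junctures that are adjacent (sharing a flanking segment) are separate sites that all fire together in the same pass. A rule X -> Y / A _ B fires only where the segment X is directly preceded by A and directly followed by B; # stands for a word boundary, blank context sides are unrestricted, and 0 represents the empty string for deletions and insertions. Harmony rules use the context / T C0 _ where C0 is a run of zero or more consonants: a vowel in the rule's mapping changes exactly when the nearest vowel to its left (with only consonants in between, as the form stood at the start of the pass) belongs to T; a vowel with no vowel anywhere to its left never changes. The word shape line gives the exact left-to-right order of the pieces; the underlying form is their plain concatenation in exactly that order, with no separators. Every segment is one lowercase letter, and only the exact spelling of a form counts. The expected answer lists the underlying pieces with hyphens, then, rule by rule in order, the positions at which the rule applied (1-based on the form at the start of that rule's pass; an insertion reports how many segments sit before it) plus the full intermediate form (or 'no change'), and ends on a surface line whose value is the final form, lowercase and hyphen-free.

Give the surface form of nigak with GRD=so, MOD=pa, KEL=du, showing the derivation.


underlying: nigak-nu-imo-fe
1. e -> o, i -> u / B C0 _: fires at position(s) 8, 12: nigaknuumofo
surface: nigaknuumofo


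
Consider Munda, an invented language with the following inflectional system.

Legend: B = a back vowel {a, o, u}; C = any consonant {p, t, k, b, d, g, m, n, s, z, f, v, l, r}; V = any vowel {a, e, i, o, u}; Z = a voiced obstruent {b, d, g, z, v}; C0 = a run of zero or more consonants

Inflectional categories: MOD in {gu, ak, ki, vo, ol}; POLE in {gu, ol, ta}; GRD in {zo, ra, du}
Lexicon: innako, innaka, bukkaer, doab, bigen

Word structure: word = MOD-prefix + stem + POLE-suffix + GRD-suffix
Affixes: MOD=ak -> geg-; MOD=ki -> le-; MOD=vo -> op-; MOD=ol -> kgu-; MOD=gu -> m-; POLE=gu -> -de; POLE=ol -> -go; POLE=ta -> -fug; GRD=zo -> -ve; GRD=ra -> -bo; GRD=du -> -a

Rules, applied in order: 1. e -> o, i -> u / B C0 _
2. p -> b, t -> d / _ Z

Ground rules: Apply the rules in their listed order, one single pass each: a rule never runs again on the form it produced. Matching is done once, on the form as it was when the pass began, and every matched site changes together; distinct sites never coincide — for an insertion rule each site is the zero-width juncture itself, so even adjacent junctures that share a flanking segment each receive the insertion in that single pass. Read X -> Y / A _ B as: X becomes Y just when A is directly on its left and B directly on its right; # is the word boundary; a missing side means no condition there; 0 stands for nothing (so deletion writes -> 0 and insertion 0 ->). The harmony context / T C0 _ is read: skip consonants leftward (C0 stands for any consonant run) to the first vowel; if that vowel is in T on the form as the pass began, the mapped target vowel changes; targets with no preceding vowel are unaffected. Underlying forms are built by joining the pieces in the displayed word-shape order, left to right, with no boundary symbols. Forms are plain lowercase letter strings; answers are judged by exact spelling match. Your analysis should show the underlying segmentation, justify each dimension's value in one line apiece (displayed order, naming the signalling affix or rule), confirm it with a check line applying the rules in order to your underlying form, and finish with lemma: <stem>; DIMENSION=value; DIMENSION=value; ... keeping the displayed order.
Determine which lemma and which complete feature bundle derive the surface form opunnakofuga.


underlying: op-innako-fug-a
MOD=vo - signalled by the affix op-
POLE=ta - signalled by the affix -fug
GRD=du - signalled by the affix -a
check: opinnakofuga -> opunnakofuga -> opunnakofuga
lemma: innako; MOD=vo; POLE=ta; GRD=du


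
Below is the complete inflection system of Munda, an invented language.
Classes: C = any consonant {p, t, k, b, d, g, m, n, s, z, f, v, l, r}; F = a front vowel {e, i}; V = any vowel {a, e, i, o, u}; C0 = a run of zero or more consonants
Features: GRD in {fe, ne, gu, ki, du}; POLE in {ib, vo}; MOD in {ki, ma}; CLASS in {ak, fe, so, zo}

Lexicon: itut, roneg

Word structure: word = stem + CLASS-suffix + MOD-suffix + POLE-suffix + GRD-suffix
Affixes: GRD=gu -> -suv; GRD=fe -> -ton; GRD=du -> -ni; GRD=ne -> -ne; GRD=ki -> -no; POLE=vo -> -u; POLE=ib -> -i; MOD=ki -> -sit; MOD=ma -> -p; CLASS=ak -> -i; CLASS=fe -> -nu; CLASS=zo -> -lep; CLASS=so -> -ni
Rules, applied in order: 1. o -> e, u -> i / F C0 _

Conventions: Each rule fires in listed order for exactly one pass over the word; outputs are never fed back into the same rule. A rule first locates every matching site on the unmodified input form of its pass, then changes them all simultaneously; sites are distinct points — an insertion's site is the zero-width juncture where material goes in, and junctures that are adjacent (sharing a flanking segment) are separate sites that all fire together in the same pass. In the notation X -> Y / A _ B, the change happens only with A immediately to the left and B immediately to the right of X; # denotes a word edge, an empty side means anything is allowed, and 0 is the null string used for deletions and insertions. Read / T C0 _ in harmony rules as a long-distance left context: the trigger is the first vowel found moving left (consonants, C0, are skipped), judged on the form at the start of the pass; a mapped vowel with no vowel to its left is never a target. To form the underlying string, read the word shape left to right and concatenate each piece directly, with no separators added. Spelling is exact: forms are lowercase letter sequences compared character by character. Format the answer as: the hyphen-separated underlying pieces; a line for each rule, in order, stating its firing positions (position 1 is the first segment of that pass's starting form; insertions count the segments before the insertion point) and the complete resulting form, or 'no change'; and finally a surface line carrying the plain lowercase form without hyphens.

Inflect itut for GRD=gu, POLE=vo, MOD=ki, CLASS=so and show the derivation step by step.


underlying: itut-ni-sit-u-suv
1. o -> e, u -> i / F C0 _: fires at position(s) 3, 10: ititnisitisuv
surface: ititnisitisuv


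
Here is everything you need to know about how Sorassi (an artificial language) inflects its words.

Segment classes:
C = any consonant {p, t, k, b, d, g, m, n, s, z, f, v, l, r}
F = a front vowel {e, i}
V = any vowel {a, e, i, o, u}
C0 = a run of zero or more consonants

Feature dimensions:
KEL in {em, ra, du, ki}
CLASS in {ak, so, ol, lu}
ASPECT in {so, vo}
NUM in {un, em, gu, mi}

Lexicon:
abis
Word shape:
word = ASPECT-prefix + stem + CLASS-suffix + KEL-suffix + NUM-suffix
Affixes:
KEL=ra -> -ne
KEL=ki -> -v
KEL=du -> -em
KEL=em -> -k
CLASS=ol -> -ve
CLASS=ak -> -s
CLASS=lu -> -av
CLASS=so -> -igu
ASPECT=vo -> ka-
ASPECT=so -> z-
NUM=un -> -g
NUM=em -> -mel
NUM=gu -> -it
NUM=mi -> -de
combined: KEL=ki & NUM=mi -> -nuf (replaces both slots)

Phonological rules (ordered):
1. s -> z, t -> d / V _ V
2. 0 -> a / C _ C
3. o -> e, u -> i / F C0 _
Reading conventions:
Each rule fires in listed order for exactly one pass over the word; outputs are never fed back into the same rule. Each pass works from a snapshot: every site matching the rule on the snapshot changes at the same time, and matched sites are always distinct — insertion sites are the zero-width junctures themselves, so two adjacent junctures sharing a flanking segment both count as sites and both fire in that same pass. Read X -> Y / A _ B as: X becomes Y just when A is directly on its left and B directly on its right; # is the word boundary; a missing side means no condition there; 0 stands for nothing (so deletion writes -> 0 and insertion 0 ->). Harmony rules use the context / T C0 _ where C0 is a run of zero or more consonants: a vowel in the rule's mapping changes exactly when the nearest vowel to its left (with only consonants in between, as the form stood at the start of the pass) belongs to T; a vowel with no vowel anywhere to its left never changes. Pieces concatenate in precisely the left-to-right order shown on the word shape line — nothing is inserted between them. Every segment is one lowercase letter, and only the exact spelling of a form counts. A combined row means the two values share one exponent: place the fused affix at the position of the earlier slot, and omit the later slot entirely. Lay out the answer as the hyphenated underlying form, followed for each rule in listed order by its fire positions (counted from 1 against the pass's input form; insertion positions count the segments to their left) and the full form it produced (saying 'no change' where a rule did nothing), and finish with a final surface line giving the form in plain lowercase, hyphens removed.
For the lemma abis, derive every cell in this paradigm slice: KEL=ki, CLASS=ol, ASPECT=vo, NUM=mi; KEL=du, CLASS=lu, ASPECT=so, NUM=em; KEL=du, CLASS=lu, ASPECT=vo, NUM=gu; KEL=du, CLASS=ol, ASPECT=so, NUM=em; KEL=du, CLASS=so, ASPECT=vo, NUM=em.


cell KEL=ki, CLASS=ol, ASPECT=vo, NUM=mi:
underlying: ka-abis-ve-nuf
1. s -> z, t -> d / V _ V: no change
2. 0 -> a / C _ C: inserts after position(s) 6: kaabisavenuf
3. o -> e, u -> i / F C0 _: fires at position(s) 11: kaabisavenif
surface: kaabisavenif

cell KEL=du, CLASS=lu, ASPECT=so, NUM=em:
underlying: z-abis-av-em-mel
1. s -> z, t -> d / V _ V: fires at position(s) 5: zabizavemmel
2. 0 -> a / C _ C: inserts after position(s) 9: zabizavemamel
3. o -> e, u -> i / F C0 _: no change
surface: zabizavemamel

cell KEL=du, CLASS=lu, ASPECT=vo, NUM=gu:
underlying: ka-abis-av-em-it
1. s -> z, t -> d / V _ V: fires at position(s) 6: kaabizavemit
2. 0 -> a / C _ C: no change
3. o -> e, u -> i / F C0 _: no change
surface: kaabizavemit

cell KEL=du, CLASS=ol, ASPECT=so, NUM=em:
underlying: z-abis-ve-em-mel
1. s -> z, t -> d / V _ V: no change
2. 0 -> a / C _ C: inserts after position(s) 5, 9: zabisaveemamel
3. o -> e, u -> i / F C0 _: no change
surface: zabisaveemamel

cell KEL=du, CLASS=so, ASPECT=vo, NUM=em:
underlying: ka-abis-igu-em-mel
1. s -> z, t -> d / V _ V: fires at position(s) 6: kaabiziguemmel
2. 0 -> a / C _ C: inserts after position(s) 11: kaabiziguemamel
3. o -> e, u -> i / F C0 _: fires at position(s) 9: kaabizigiemamel
surface: kaabizigiemamel


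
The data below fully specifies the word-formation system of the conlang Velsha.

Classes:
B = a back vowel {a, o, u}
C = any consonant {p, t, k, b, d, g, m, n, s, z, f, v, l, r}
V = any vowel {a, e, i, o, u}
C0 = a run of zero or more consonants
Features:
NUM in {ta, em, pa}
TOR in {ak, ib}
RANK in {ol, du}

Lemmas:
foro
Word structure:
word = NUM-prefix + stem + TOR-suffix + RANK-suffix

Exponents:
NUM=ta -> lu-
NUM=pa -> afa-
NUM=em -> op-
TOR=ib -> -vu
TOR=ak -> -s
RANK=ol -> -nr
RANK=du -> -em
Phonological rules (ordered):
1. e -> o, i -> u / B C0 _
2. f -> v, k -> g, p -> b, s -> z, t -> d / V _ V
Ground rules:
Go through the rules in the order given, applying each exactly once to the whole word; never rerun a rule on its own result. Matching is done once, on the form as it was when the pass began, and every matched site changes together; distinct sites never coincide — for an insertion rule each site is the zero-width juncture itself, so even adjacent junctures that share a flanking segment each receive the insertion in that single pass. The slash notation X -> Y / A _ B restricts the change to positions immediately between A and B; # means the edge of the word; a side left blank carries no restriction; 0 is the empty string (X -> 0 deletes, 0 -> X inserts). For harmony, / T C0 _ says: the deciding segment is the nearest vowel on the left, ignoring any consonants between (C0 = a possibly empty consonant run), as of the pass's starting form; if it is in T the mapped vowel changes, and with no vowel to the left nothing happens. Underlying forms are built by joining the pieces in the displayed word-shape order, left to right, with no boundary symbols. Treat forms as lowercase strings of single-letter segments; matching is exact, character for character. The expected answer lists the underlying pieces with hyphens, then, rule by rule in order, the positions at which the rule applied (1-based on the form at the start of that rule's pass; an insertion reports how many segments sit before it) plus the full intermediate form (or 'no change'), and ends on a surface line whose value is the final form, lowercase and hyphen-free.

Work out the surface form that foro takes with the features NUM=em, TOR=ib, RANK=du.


underlying: op-foro-vu-em
1. e -> o, i -> u / B C0 _: fires at position(s) 9: opforovuom
2. f -> v, k -> g, p -> b, s -> z, t -> d / V _ V: no change
surface: opforovuom


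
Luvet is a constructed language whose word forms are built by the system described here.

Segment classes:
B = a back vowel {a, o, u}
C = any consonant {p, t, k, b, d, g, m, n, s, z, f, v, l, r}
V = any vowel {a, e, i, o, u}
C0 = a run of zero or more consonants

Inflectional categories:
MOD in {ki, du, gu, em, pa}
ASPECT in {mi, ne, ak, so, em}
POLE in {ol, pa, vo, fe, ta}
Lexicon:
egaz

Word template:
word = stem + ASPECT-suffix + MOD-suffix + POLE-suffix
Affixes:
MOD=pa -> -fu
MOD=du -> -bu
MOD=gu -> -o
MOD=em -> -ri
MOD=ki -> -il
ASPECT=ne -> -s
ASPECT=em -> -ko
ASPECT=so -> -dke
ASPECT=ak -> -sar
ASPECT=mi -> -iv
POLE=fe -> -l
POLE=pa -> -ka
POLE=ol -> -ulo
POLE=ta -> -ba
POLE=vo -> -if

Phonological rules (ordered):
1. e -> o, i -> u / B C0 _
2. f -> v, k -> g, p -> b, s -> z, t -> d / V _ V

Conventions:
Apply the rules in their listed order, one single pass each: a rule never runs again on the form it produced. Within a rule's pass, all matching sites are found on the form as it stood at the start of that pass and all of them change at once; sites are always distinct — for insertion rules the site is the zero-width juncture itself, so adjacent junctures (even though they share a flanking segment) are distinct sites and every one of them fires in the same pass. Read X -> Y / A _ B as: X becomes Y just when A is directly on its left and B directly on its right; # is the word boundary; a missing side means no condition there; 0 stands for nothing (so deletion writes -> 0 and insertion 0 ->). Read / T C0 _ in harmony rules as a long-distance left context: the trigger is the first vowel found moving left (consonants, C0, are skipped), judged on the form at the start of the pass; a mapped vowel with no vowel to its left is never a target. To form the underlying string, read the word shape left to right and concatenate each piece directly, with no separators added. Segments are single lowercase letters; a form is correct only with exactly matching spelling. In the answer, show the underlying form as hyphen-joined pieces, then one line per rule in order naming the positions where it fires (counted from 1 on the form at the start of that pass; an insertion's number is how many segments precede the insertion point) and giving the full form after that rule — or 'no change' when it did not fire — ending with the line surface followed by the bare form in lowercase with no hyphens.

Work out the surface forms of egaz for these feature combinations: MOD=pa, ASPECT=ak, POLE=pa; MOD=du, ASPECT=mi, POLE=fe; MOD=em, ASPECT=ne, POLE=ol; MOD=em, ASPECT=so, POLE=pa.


cell MOD=pa, ASPECT=ak, POLE=pa:
underlying: egaz-sar-fu-ka
1. e -> o, i -> u / B C0 _: no change
2. f -> v, k -> g, p -> b, s -> z, t -> d / V _ V: fires at position(s) 10: egazsarfuga
surface: egazsarfuga

cell MOD=du, ASPECT=mi, POLE=fe:
underlying: egaz-iv-bu-l
1. e -> o, i -> u / B C0 _: fires at position(s) 5: egazuvbul
2. f -> v, k -> g, p -> b, s -> z, t -> d / V _ V: no change
surface: egazuvbul

cell MOD=em, ASPECT=ne, POLE=ol:
underlying: egaz-s-ri-ulo
1. e -> o, i -> u / B C0 _: fires at position(s) 7: egazsruulo
2. f -> v, k -> g, p -> b, s -> z, t -> d / V _ V: no change
surface: egazsruulo

cell MOD=em, ASPECT=so, POLE=pa:
underlying: egaz-dke-ri-ka
1. e -> o, i -> u / B C0 _: fires at position(s) 7: egazdkorika
2. f -> v, k -> g, p -> b, s -> z, t -> d / V _ V: fires at position(s) 10: egazdkoriga
surface: egazdkoriga
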